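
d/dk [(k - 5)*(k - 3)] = 2*k - 8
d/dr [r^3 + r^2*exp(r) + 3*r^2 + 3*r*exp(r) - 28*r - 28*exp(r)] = r^2*exp(r) + 3*r^2 + 5*r*exp(r) + 6*r - 25*exp(r) - 28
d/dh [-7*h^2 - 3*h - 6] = -14*h - 3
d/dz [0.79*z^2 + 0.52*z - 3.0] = 1.58*z + 0.52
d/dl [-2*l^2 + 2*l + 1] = 2 - 4*l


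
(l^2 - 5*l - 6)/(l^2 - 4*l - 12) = (l + 1)/(l + 2)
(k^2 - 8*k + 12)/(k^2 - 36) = (k - 2)/(k + 6)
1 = 1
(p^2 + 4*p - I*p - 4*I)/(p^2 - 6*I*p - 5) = (p + 4)/(p - 5*I)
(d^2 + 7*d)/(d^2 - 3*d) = (d + 7)/(d - 3)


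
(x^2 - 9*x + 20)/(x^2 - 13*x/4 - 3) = 4*(x - 5)/(4*x + 3)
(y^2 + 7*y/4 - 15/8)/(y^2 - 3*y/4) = (y + 5/2)/y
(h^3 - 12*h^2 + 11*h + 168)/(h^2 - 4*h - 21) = h - 8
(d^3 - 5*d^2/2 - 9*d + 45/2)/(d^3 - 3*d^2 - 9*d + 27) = (d - 5/2)/(d - 3)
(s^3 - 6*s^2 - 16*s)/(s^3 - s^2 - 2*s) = (-s^2 + 6*s + 16)/(-s^2 + s + 2)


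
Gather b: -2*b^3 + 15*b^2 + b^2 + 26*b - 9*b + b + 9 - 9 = -2*b^3 + 16*b^2 + 18*b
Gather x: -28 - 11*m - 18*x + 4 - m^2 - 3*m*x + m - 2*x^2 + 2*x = -m^2 - 10*m - 2*x^2 + x*(-3*m - 16) - 24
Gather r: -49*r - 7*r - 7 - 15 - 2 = -56*r - 24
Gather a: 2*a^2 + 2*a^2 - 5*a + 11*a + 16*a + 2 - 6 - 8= 4*a^2 + 22*a - 12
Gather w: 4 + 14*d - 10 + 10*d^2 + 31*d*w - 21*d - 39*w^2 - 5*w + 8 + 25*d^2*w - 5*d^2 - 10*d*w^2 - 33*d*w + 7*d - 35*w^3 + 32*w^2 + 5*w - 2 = 5*d^2 - 35*w^3 + w^2*(-10*d - 7) + w*(25*d^2 - 2*d)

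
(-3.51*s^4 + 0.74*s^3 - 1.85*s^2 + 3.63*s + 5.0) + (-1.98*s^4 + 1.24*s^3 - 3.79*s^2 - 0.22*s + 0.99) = -5.49*s^4 + 1.98*s^3 - 5.64*s^2 + 3.41*s + 5.99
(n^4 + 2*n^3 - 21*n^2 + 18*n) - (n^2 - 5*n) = n^4 + 2*n^3 - 22*n^2 + 23*n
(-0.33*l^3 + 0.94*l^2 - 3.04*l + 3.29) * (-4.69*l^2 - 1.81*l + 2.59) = 1.5477*l^5 - 3.8113*l^4 + 11.7015*l^3 - 7.4931*l^2 - 13.8285*l + 8.5211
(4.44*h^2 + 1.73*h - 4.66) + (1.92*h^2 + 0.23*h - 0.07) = 6.36*h^2 + 1.96*h - 4.73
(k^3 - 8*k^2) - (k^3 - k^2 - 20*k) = -7*k^2 + 20*k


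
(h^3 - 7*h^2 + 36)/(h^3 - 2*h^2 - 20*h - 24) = (h - 3)/(h + 2)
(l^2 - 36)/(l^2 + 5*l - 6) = (l - 6)/(l - 1)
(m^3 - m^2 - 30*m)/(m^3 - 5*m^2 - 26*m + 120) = m/(m - 4)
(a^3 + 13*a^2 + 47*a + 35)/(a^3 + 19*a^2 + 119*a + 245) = (a + 1)/(a + 7)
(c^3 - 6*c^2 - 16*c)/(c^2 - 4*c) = (c^2 - 6*c - 16)/(c - 4)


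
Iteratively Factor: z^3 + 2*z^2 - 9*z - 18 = (z + 3)*(z^2 - z - 6) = (z + 2)*(z + 3)*(z - 3)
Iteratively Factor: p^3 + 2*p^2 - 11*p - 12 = (p + 1)*(p^2 + p - 12) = (p + 1)*(p + 4)*(p - 3)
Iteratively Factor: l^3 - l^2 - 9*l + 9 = (l + 3)*(l^2 - 4*l + 3) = (l - 3)*(l + 3)*(l - 1)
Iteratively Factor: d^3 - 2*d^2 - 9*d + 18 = (d + 3)*(d^2 - 5*d + 6) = (d - 3)*(d + 3)*(d - 2)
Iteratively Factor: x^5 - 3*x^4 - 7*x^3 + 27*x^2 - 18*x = (x)*(x^4 - 3*x^3 - 7*x^2 + 27*x - 18) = x*(x - 2)*(x^3 - x^2 - 9*x + 9) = x*(x - 2)*(x - 1)*(x^2 - 9) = x*(x - 2)*(x - 1)*(x + 3)*(x - 3)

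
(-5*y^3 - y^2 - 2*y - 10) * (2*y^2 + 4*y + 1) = -10*y^5 - 22*y^4 - 13*y^3 - 29*y^2 - 42*y - 10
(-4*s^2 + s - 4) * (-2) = 8*s^2 - 2*s + 8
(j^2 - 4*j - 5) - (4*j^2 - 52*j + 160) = -3*j^2 + 48*j - 165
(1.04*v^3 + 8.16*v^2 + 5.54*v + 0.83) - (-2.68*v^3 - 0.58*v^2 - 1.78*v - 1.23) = 3.72*v^3 + 8.74*v^2 + 7.32*v + 2.06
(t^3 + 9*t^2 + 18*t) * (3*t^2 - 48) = 3*t^5 + 27*t^4 + 6*t^3 - 432*t^2 - 864*t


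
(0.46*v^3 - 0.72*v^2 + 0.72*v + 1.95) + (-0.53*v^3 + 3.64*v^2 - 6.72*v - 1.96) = -0.07*v^3 + 2.92*v^2 - 6.0*v - 0.01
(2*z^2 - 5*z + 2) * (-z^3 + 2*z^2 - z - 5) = -2*z^5 + 9*z^4 - 14*z^3 - z^2 + 23*z - 10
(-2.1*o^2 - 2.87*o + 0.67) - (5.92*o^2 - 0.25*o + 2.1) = -8.02*o^2 - 2.62*o - 1.43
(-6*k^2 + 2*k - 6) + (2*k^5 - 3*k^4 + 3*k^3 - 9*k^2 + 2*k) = 2*k^5 - 3*k^4 + 3*k^3 - 15*k^2 + 4*k - 6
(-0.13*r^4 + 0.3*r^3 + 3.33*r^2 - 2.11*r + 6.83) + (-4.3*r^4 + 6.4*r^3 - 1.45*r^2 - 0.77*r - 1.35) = -4.43*r^4 + 6.7*r^3 + 1.88*r^2 - 2.88*r + 5.48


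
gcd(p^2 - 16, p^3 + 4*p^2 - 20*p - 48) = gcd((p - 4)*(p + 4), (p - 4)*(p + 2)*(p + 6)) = p - 4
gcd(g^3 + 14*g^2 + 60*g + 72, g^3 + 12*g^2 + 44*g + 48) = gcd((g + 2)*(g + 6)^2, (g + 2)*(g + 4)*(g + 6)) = g^2 + 8*g + 12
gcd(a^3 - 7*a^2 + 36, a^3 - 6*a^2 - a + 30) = a^2 - a - 6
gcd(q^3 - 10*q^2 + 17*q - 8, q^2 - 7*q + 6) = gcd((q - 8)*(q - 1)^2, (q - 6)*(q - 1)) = q - 1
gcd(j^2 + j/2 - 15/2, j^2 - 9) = j + 3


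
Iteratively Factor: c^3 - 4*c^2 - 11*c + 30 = (c + 3)*(c^2 - 7*c + 10) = (c - 2)*(c + 3)*(c - 5)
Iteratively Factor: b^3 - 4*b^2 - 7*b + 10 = (b - 1)*(b^2 - 3*b - 10) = (b - 5)*(b - 1)*(b + 2)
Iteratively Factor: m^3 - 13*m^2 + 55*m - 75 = (m - 5)*(m^2 - 8*m + 15) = (m - 5)*(m - 3)*(m - 5)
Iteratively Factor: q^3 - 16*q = (q + 4)*(q^2 - 4*q) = q*(q + 4)*(q - 4)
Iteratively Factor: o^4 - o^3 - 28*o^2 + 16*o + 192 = (o - 4)*(o^3 + 3*o^2 - 16*o - 48) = (o - 4)*(o + 4)*(o^2 - o - 12) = (o - 4)*(o + 3)*(o + 4)*(o - 4)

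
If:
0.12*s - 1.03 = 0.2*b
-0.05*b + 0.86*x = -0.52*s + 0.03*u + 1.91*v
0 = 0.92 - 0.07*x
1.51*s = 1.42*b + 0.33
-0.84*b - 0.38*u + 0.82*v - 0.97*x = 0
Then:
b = -11.52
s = -10.61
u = -0.87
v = 3.34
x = 13.14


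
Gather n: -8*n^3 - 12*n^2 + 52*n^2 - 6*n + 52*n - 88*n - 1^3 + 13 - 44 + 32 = -8*n^3 + 40*n^2 - 42*n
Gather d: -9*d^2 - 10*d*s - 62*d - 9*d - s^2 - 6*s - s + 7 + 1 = -9*d^2 + d*(-10*s - 71) - s^2 - 7*s + 8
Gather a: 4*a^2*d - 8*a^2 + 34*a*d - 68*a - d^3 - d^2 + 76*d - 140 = a^2*(4*d - 8) + a*(34*d - 68) - d^3 - d^2 + 76*d - 140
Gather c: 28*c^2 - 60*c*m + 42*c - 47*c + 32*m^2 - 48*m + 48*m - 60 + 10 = 28*c^2 + c*(-60*m - 5) + 32*m^2 - 50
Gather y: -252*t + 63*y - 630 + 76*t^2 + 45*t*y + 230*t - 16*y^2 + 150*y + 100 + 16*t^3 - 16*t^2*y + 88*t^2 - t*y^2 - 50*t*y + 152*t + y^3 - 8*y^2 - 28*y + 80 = 16*t^3 + 164*t^2 + 130*t + y^3 + y^2*(-t - 24) + y*(-16*t^2 - 5*t + 185) - 450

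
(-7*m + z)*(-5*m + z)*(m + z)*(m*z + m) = 35*m^4*z + 35*m^4 + 23*m^3*z^2 + 23*m^3*z - 11*m^2*z^3 - 11*m^2*z^2 + m*z^4 + m*z^3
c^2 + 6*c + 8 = (c + 2)*(c + 4)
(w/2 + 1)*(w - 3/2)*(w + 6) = w^3/2 + 13*w^2/4 - 9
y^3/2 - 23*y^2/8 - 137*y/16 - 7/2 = (y/2 + 1/4)*(y - 8)*(y + 7/4)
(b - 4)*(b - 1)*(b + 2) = b^3 - 3*b^2 - 6*b + 8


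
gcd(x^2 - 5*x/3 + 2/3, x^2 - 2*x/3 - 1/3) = x - 1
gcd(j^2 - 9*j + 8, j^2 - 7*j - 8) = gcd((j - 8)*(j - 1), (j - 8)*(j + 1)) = j - 8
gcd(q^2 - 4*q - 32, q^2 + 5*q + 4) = q + 4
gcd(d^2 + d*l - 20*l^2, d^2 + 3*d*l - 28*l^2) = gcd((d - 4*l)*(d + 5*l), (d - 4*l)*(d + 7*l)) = d - 4*l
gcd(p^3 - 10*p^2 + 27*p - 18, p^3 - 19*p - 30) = 1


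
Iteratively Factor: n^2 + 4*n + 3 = (n + 3)*(n + 1)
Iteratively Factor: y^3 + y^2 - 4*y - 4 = (y + 2)*(y^2 - y - 2) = (y - 2)*(y + 2)*(y + 1)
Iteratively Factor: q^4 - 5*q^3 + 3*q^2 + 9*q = (q - 3)*(q^3 - 2*q^2 - 3*q) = (q - 3)*(q + 1)*(q^2 - 3*q) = (q - 3)^2*(q + 1)*(q)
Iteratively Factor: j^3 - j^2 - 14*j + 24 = (j - 2)*(j^2 + j - 12) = (j - 2)*(j + 4)*(j - 3)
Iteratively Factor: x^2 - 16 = (x - 4)*(x + 4)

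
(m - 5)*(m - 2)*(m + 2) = m^3 - 5*m^2 - 4*m + 20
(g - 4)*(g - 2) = g^2 - 6*g + 8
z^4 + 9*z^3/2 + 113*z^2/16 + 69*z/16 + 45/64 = (z + 1/4)*(z + 5/4)*(z + 3/2)^2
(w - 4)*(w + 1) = w^2 - 3*w - 4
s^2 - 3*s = s*(s - 3)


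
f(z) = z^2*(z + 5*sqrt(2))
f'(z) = z^2 + 2*z*(z + 5*sqrt(2)) = z*(3*z + 10*sqrt(2))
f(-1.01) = 6.18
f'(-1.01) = -11.22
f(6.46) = 564.67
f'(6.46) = 216.55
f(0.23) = 0.39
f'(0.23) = 3.41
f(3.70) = 147.46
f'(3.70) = 93.40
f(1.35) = 15.35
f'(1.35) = 24.56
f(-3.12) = 38.46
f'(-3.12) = -14.92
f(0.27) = 0.54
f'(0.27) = 4.04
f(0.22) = 0.35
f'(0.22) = 3.26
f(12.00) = 2746.23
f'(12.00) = 601.71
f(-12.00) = -709.77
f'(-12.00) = 262.29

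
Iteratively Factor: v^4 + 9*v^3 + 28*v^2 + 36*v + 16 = (v + 2)*(v^3 + 7*v^2 + 14*v + 8) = (v + 2)^2*(v^2 + 5*v + 4) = (v + 2)^2*(v + 4)*(v + 1)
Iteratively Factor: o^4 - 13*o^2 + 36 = (o - 3)*(o^3 + 3*o^2 - 4*o - 12) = (o - 3)*(o + 2)*(o^2 + o - 6) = (o - 3)*(o - 2)*(o + 2)*(o + 3)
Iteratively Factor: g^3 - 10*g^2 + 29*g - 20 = (g - 1)*(g^2 - 9*g + 20) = (g - 4)*(g - 1)*(g - 5)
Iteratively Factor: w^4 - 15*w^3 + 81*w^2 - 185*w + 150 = (w - 5)*(w^3 - 10*w^2 + 31*w - 30) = (w - 5)^2*(w^2 - 5*w + 6) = (w - 5)^2*(w - 3)*(w - 2)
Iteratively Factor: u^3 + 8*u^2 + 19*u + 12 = (u + 4)*(u^2 + 4*u + 3) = (u + 3)*(u + 4)*(u + 1)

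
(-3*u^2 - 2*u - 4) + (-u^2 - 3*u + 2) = -4*u^2 - 5*u - 2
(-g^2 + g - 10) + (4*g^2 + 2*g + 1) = 3*g^2 + 3*g - 9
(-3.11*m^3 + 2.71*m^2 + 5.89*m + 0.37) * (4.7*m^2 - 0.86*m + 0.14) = -14.617*m^5 + 15.4116*m^4 + 24.917*m^3 - 2.947*m^2 + 0.5064*m + 0.0518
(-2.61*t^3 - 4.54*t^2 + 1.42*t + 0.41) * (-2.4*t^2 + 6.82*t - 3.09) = 6.264*t^5 - 6.9042*t^4 - 26.3059*t^3 + 22.729*t^2 - 1.5916*t - 1.2669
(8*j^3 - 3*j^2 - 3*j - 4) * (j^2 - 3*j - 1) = 8*j^5 - 27*j^4 - 2*j^3 + 8*j^2 + 15*j + 4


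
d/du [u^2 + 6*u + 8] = 2*u + 6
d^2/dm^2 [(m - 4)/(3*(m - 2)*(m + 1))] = 2*(m^3 - 12*m^2 + 18*m - 14)/(3*(m^6 - 3*m^5 - 3*m^4 + 11*m^3 + 6*m^2 - 12*m - 8))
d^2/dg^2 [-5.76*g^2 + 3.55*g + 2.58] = -11.5200000000000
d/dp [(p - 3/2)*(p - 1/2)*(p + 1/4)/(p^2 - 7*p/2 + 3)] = (p^2 - 4*p + 5/8)/(p^2 - 4*p + 4)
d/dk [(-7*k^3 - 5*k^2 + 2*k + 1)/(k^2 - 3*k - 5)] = (-7*k^4 + 42*k^3 + 118*k^2 + 48*k - 7)/(k^4 - 6*k^3 - k^2 + 30*k + 25)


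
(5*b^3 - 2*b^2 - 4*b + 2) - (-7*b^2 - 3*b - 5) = 5*b^3 + 5*b^2 - b + 7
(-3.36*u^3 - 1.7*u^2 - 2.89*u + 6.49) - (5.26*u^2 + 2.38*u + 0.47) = -3.36*u^3 - 6.96*u^2 - 5.27*u + 6.02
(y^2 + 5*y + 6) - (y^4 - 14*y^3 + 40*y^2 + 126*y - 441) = -y^4 + 14*y^3 - 39*y^2 - 121*y + 447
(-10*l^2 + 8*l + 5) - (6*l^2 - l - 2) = -16*l^2 + 9*l + 7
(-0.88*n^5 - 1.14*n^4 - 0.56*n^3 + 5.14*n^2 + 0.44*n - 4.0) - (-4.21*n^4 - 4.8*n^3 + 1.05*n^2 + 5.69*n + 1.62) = -0.88*n^5 + 3.07*n^4 + 4.24*n^3 + 4.09*n^2 - 5.25*n - 5.62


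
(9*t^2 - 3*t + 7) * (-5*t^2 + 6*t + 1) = -45*t^4 + 69*t^3 - 44*t^2 + 39*t + 7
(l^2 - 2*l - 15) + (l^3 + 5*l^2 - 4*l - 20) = l^3 + 6*l^2 - 6*l - 35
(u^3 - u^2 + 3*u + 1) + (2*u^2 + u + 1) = u^3 + u^2 + 4*u + 2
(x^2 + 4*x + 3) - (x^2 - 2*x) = 6*x + 3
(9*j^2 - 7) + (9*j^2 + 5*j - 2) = 18*j^2 + 5*j - 9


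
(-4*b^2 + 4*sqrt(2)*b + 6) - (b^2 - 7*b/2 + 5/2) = -5*b^2 + 7*b/2 + 4*sqrt(2)*b + 7/2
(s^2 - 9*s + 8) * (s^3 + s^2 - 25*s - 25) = s^5 - 8*s^4 - 26*s^3 + 208*s^2 + 25*s - 200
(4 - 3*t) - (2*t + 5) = -5*t - 1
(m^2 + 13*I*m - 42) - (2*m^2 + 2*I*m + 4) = -m^2 + 11*I*m - 46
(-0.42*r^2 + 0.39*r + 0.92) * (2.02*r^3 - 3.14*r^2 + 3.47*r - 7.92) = -0.8484*r^5 + 2.1066*r^4 - 0.8236*r^3 + 1.7909*r^2 + 0.1036*r - 7.2864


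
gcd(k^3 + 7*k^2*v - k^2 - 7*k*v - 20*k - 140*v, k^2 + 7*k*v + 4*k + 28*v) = k^2 + 7*k*v + 4*k + 28*v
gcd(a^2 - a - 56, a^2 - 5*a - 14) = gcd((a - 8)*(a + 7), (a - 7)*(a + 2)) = 1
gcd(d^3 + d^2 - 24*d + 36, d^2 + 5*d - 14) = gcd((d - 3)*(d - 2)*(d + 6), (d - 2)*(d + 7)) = d - 2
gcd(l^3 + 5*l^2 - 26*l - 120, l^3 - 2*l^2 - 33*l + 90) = l^2 + l - 30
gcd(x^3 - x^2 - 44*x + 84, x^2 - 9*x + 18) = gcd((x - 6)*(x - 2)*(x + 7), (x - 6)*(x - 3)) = x - 6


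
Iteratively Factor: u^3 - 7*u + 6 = (u - 1)*(u^2 + u - 6) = (u - 1)*(u + 3)*(u - 2)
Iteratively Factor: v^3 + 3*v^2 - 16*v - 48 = (v + 3)*(v^2 - 16) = (v + 3)*(v + 4)*(v - 4)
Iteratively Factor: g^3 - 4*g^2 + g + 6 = (g - 2)*(g^2 - 2*g - 3) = (g - 2)*(g + 1)*(g - 3)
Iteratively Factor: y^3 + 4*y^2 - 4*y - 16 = (y + 2)*(y^2 + 2*y - 8) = (y - 2)*(y + 2)*(y + 4)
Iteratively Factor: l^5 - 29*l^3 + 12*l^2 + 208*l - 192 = (l - 1)*(l^4 + l^3 - 28*l^2 - 16*l + 192) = (l - 1)*(l + 4)*(l^3 - 3*l^2 - 16*l + 48) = (l - 1)*(l + 4)^2*(l^2 - 7*l + 12) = (l - 3)*(l - 1)*(l + 4)^2*(l - 4)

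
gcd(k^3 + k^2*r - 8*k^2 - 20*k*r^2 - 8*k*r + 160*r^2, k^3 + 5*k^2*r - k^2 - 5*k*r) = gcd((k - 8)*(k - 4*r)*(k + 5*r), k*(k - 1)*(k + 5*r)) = k + 5*r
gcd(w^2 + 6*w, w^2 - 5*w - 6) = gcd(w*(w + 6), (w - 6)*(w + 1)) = 1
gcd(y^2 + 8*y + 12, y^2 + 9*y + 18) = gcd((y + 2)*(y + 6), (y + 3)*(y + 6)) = y + 6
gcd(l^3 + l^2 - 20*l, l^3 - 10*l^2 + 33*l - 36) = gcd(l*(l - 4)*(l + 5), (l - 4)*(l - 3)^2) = l - 4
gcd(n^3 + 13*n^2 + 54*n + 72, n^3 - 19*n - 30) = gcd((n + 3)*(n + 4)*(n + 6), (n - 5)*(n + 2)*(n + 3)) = n + 3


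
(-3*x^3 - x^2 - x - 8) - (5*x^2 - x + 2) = -3*x^3 - 6*x^2 - 10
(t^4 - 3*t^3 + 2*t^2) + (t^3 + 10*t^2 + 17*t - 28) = t^4 - 2*t^3 + 12*t^2 + 17*t - 28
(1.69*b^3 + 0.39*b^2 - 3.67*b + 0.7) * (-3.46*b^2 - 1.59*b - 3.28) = -5.8474*b^5 - 4.0365*b^4 + 6.5349*b^3 + 2.1341*b^2 + 10.9246*b - 2.296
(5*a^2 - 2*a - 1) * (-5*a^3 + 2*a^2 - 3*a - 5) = -25*a^5 + 20*a^4 - 14*a^3 - 21*a^2 + 13*a + 5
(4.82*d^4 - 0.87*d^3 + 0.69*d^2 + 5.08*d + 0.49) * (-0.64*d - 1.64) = -3.0848*d^5 - 7.348*d^4 + 0.9852*d^3 - 4.3828*d^2 - 8.6448*d - 0.8036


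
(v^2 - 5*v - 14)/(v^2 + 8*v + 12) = (v - 7)/(v + 6)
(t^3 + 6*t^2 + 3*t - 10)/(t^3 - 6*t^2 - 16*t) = (t^2 + 4*t - 5)/(t*(t - 8))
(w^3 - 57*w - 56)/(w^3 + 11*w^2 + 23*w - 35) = (w^2 - 7*w - 8)/(w^2 + 4*w - 5)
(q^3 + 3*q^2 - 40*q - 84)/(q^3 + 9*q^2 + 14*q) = (q - 6)/q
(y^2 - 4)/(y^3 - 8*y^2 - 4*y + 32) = 1/(y - 8)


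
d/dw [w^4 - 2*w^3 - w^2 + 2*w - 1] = 4*w^3 - 6*w^2 - 2*w + 2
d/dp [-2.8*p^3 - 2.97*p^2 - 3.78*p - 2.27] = -8.4*p^2 - 5.94*p - 3.78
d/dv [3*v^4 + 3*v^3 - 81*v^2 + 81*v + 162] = 12*v^3 + 9*v^2 - 162*v + 81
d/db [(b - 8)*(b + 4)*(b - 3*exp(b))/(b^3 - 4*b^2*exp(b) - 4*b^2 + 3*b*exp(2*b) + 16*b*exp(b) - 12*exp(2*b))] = (b^3*exp(b) - 9*b^2*exp(b) - 8*b*exp(b) + 64*b + 80*exp(b) - 128)/(b^4 - 2*b^3*exp(b) - 8*b^3 + b^2*exp(2*b) + 16*b^2*exp(b) + 16*b^2 - 8*b*exp(2*b) - 32*b*exp(b) + 16*exp(2*b))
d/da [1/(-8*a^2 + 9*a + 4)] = (16*a - 9)/(-8*a^2 + 9*a + 4)^2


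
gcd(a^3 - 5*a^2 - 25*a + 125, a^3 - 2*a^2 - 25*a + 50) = a^2 - 25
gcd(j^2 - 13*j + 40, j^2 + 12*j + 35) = 1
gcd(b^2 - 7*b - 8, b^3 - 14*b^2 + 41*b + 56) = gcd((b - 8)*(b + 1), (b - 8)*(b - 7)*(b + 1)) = b^2 - 7*b - 8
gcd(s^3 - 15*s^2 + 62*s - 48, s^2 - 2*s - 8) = 1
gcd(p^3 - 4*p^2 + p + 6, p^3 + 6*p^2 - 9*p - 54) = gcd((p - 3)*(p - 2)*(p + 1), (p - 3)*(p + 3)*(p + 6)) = p - 3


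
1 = 1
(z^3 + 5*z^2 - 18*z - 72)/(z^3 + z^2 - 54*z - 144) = (z - 4)/(z - 8)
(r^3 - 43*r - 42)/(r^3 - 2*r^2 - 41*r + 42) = (r + 1)/(r - 1)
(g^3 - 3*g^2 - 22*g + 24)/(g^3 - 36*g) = (g^2 + 3*g - 4)/(g*(g + 6))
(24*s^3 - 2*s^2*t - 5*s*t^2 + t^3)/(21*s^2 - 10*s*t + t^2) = (8*s^2 + 2*s*t - t^2)/(7*s - t)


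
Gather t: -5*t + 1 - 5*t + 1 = 2 - 10*t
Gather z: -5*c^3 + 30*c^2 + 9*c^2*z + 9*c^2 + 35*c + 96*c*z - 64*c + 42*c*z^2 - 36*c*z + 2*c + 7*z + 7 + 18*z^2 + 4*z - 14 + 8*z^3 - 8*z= -5*c^3 + 39*c^2 - 27*c + 8*z^3 + z^2*(42*c + 18) + z*(9*c^2 + 60*c + 3) - 7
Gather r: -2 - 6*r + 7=5 - 6*r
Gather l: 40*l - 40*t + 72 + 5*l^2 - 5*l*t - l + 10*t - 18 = 5*l^2 + l*(39 - 5*t) - 30*t + 54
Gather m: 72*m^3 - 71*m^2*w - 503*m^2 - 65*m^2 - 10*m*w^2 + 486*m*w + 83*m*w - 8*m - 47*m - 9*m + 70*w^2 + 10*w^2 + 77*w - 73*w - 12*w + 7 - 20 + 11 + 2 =72*m^3 + m^2*(-71*w - 568) + m*(-10*w^2 + 569*w - 64) + 80*w^2 - 8*w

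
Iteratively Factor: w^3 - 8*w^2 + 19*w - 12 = (w - 4)*(w^2 - 4*w + 3) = (w - 4)*(w - 3)*(w - 1)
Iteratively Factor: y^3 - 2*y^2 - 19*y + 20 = (y + 4)*(y^2 - 6*y + 5) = (y - 5)*(y + 4)*(y - 1)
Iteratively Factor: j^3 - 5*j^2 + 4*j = (j - 4)*(j^2 - j) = (j - 4)*(j - 1)*(j)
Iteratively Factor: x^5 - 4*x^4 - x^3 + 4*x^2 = (x)*(x^4 - 4*x^3 - x^2 + 4*x) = x^2*(x^3 - 4*x^2 - x + 4) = x^2*(x - 4)*(x^2 - 1) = x^2*(x - 4)*(x - 1)*(x + 1)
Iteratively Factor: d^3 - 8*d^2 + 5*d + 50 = (d + 2)*(d^2 - 10*d + 25) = (d - 5)*(d + 2)*(d - 5)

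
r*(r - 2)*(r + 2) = r^3 - 4*r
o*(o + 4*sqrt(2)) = o^2 + 4*sqrt(2)*o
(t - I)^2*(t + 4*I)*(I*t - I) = I*t^4 - 2*t^3 - I*t^3 + 2*t^2 + 7*I*t^2 + 4*t - 7*I*t - 4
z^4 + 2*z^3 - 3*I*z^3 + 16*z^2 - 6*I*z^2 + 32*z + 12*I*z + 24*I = (z + 2)*(z - 6*I)*(z + I)*(z + 2*I)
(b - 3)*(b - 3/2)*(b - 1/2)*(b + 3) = b^4 - 2*b^3 - 33*b^2/4 + 18*b - 27/4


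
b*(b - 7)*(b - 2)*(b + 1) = b^4 - 8*b^3 + 5*b^2 + 14*b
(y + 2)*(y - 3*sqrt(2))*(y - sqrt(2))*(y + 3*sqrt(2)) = y^4 - sqrt(2)*y^3 + 2*y^3 - 18*y^2 - 2*sqrt(2)*y^2 - 36*y + 18*sqrt(2)*y + 36*sqrt(2)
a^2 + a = a*(a + 1)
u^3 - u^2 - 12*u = u*(u - 4)*(u + 3)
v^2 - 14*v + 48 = (v - 8)*(v - 6)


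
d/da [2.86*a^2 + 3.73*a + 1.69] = 5.72*a + 3.73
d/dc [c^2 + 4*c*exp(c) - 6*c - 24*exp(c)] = 4*c*exp(c) + 2*c - 20*exp(c) - 6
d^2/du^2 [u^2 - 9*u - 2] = 2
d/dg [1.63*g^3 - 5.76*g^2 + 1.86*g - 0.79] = 4.89*g^2 - 11.52*g + 1.86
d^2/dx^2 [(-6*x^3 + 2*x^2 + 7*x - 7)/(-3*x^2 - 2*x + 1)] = 6*(-3*x^3 + 45*x^2 + 27*x + 11)/(27*x^6 + 54*x^5 + 9*x^4 - 28*x^3 - 3*x^2 + 6*x - 1)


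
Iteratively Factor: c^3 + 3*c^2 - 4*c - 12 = (c + 3)*(c^2 - 4) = (c + 2)*(c + 3)*(c - 2)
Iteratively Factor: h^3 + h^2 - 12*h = (h + 4)*(h^2 - 3*h) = (h - 3)*(h + 4)*(h)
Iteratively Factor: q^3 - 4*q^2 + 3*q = (q - 1)*(q^2 - 3*q) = (q - 3)*(q - 1)*(q)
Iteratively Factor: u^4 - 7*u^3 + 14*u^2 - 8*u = (u - 4)*(u^3 - 3*u^2 + 2*u) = u*(u - 4)*(u^2 - 3*u + 2) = u*(u - 4)*(u - 1)*(u - 2)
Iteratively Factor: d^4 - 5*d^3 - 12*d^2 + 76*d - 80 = (d - 2)*(d^3 - 3*d^2 - 18*d + 40) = (d - 5)*(d - 2)*(d^2 + 2*d - 8) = (d - 5)*(d - 2)*(d + 4)*(d - 2)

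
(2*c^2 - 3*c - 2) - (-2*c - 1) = 2*c^2 - c - 1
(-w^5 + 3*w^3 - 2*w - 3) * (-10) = 10*w^5 - 30*w^3 + 20*w + 30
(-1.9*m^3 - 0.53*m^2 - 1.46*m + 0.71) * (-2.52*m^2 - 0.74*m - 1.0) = 4.788*m^5 + 2.7416*m^4 + 5.9714*m^3 - 0.1788*m^2 + 0.9346*m - 0.71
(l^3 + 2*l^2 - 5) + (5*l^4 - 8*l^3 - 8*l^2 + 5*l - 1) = 5*l^4 - 7*l^3 - 6*l^2 + 5*l - 6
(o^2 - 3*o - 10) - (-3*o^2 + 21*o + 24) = 4*o^2 - 24*o - 34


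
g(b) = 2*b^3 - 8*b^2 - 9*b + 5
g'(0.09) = -10.39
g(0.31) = 1.50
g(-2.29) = -40.36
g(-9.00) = -2020.00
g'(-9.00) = 621.00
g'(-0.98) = 12.44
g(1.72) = -23.97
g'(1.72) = -18.77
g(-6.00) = -661.00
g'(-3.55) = 123.42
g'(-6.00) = 303.00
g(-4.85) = -367.70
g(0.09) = 4.13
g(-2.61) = -61.57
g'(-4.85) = 209.74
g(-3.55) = -153.35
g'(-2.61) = 73.63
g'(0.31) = -13.38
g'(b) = 6*b^2 - 16*b - 9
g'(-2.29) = 59.10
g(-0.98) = 4.25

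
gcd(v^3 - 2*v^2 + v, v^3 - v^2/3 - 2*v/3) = v^2 - v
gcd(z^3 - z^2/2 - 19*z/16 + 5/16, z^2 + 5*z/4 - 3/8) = z - 1/4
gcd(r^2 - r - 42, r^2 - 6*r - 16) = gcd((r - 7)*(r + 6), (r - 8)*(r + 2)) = 1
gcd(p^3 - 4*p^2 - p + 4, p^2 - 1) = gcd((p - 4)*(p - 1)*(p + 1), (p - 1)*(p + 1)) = p^2 - 1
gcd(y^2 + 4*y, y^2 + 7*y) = y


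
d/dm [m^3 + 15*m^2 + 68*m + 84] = 3*m^2 + 30*m + 68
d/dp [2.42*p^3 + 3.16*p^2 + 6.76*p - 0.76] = 7.26*p^2 + 6.32*p + 6.76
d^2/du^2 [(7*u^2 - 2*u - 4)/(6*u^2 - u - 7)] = 10*(-6*u^3 + 90*u^2 - 36*u + 37)/(216*u^6 - 108*u^5 - 738*u^4 + 251*u^3 + 861*u^2 - 147*u - 343)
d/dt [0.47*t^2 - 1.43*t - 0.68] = 0.94*t - 1.43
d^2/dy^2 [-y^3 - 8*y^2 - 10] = -6*y - 16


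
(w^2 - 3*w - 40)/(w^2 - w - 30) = (w - 8)/(w - 6)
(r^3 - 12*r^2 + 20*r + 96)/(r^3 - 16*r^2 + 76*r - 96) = (r + 2)/(r - 2)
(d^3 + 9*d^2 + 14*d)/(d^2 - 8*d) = (d^2 + 9*d + 14)/(d - 8)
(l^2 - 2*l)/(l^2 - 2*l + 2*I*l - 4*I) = l/(l + 2*I)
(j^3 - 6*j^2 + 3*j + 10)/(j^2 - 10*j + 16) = (j^2 - 4*j - 5)/(j - 8)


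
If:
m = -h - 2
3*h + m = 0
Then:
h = 1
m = -3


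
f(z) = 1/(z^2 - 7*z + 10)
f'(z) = (7 - 2*z)/(z^2 - 7*z + 10)^2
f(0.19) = 0.11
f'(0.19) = 0.09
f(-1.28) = 0.05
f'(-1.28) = 0.02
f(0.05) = 0.10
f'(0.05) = 0.07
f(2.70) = -0.62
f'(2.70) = 0.62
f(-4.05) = 0.02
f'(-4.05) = 0.01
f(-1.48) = 0.04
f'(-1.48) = 0.02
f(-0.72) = 0.06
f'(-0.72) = 0.03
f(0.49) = 0.15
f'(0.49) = 0.13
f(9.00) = 0.04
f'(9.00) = -0.01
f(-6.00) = 0.01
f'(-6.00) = 0.00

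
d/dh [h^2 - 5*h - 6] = 2*h - 5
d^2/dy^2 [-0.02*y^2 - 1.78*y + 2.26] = -0.0400000000000000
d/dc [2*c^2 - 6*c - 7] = 4*c - 6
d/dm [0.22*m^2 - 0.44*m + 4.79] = 0.44*m - 0.44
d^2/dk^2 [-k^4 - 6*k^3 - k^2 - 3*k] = -12*k^2 - 36*k - 2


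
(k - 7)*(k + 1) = k^2 - 6*k - 7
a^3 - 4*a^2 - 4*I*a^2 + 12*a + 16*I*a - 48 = (a - 4)*(a - 6*I)*(a + 2*I)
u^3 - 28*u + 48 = (u - 4)*(u - 2)*(u + 6)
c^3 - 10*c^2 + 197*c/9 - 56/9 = (c - 7)*(c - 8/3)*(c - 1/3)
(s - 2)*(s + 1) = s^2 - s - 2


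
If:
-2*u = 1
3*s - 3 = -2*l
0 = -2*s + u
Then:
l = 15/8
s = -1/4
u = -1/2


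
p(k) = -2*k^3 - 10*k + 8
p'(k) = -6*k^2 - 10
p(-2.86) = 83.39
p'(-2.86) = -59.08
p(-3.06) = 95.91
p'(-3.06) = -66.18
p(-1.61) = 32.45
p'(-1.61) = -25.55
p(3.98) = -157.89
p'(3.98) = -105.04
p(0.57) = 1.93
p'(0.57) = -11.95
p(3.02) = -77.29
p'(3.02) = -64.72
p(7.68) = -974.77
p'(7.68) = -363.89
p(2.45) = -45.91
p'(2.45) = -46.02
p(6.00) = -484.00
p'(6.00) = -226.00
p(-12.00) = 3584.00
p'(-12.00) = -874.00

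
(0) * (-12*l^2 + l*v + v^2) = 0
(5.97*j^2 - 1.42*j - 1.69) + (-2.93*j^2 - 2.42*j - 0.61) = 3.04*j^2 - 3.84*j - 2.3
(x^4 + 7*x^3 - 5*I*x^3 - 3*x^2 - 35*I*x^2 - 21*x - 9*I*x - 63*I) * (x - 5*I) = x^5 + 7*x^4 - 10*I*x^4 - 28*x^3 - 70*I*x^3 - 196*x^2 + 6*I*x^2 - 45*x + 42*I*x - 315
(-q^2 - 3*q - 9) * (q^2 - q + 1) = -q^4 - 2*q^3 - 7*q^2 + 6*q - 9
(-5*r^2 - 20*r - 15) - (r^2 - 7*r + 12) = -6*r^2 - 13*r - 27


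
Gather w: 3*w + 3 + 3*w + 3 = 6*w + 6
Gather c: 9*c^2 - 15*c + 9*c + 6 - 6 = 9*c^2 - 6*c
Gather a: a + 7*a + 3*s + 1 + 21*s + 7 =8*a + 24*s + 8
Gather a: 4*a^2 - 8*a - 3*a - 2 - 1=4*a^2 - 11*a - 3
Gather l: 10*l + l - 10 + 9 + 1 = 11*l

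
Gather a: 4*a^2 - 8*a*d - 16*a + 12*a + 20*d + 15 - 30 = 4*a^2 + a*(-8*d - 4) + 20*d - 15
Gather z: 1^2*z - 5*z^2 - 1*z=-5*z^2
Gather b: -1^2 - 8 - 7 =-16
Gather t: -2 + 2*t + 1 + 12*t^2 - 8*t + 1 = 12*t^2 - 6*t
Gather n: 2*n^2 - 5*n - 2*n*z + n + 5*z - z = 2*n^2 + n*(-2*z - 4) + 4*z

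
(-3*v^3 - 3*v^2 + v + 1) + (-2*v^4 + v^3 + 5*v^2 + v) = -2*v^4 - 2*v^3 + 2*v^2 + 2*v + 1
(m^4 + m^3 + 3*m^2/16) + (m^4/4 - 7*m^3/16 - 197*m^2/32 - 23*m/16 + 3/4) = 5*m^4/4 + 9*m^3/16 - 191*m^2/32 - 23*m/16 + 3/4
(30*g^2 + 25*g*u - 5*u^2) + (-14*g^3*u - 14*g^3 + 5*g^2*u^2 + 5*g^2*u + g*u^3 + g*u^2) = -14*g^3*u - 14*g^3 + 5*g^2*u^2 + 5*g^2*u + 30*g^2 + g*u^3 + g*u^2 + 25*g*u - 5*u^2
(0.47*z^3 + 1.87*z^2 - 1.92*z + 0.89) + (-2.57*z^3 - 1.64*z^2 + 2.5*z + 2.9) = -2.1*z^3 + 0.23*z^2 + 0.58*z + 3.79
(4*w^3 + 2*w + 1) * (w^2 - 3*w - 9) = 4*w^5 - 12*w^4 - 34*w^3 - 5*w^2 - 21*w - 9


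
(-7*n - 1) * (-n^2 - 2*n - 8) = 7*n^3 + 15*n^2 + 58*n + 8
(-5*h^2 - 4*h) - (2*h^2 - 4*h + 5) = -7*h^2 - 5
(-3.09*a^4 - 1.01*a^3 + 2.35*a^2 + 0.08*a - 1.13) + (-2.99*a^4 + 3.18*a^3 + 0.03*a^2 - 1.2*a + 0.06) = -6.08*a^4 + 2.17*a^3 + 2.38*a^2 - 1.12*a - 1.07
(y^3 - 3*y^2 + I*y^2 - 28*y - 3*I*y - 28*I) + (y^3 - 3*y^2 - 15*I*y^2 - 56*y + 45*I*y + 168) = 2*y^3 - 6*y^2 - 14*I*y^2 - 84*y + 42*I*y + 168 - 28*I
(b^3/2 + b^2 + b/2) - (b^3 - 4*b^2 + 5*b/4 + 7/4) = -b^3/2 + 5*b^2 - 3*b/4 - 7/4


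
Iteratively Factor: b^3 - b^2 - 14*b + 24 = (b + 4)*(b^2 - 5*b + 6) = (b - 3)*(b + 4)*(b - 2)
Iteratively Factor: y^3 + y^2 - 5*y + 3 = (y - 1)*(y^2 + 2*y - 3) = (y - 1)*(y + 3)*(y - 1)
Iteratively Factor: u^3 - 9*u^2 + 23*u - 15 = (u - 3)*(u^2 - 6*u + 5) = (u - 5)*(u - 3)*(u - 1)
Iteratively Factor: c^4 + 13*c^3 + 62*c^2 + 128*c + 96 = (c + 3)*(c^3 + 10*c^2 + 32*c + 32) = (c + 3)*(c + 4)*(c^2 + 6*c + 8) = (c + 2)*(c + 3)*(c + 4)*(c + 4)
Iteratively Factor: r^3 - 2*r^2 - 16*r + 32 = (r - 2)*(r^2 - 16) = (r - 4)*(r - 2)*(r + 4)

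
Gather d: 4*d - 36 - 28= 4*d - 64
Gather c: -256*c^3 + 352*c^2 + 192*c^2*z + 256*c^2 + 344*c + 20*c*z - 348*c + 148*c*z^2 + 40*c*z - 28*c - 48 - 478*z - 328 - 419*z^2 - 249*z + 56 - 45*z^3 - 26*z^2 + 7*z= -256*c^3 + c^2*(192*z + 608) + c*(148*z^2 + 60*z - 32) - 45*z^3 - 445*z^2 - 720*z - 320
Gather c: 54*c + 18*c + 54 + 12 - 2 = 72*c + 64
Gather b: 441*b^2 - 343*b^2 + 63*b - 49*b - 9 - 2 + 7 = 98*b^2 + 14*b - 4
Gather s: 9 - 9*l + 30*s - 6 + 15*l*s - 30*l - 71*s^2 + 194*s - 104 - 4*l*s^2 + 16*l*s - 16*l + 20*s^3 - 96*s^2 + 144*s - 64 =-55*l + 20*s^3 + s^2*(-4*l - 167) + s*(31*l + 368) - 165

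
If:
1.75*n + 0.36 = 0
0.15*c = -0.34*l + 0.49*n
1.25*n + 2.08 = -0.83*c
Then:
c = -2.20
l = 0.67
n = -0.21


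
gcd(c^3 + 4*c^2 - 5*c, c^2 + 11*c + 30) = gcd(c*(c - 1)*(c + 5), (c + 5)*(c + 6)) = c + 5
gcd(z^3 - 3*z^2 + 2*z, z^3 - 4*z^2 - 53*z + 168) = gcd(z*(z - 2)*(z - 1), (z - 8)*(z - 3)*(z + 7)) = 1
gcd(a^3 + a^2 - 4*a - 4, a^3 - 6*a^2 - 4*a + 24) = a^2 - 4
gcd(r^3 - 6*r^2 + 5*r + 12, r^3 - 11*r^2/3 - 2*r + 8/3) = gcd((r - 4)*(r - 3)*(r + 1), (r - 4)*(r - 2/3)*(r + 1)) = r^2 - 3*r - 4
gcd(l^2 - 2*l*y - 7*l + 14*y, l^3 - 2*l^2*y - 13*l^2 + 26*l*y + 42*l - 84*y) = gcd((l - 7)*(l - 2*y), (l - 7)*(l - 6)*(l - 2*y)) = -l^2 + 2*l*y + 7*l - 14*y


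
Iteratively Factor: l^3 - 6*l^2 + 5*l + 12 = (l - 3)*(l^2 - 3*l - 4) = (l - 4)*(l - 3)*(l + 1)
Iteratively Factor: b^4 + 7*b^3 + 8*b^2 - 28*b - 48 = (b + 4)*(b^3 + 3*b^2 - 4*b - 12) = (b + 3)*(b + 4)*(b^2 - 4) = (b + 2)*(b + 3)*(b + 4)*(b - 2)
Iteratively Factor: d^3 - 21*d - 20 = (d - 5)*(d^2 + 5*d + 4) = (d - 5)*(d + 4)*(d + 1)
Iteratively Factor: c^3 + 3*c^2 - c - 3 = (c + 3)*(c^2 - 1) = (c + 1)*(c + 3)*(c - 1)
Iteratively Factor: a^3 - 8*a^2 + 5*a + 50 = (a - 5)*(a^2 - 3*a - 10) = (a - 5)^2*(a + 2)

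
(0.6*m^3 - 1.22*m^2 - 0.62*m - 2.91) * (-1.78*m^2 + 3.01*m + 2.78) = -1.068*m^5 + 3.9776*m^4 - 0.9006*m^3 - 0.0779999999999994*m^2 - 10.4827*m - 8.0898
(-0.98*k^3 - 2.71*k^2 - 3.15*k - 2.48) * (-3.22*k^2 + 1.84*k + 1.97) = 3.1556*k^5 + 6.923*k^4 + 3.226*k^3 - 3.1491*k^2 - 10.7687*k - 4.8856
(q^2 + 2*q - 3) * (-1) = -q^2 - 2*q + 3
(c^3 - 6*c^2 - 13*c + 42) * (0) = 0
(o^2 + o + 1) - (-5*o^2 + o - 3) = 6*o^2 + 4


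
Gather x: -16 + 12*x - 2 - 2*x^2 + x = -2*x^2 + 13*x - 18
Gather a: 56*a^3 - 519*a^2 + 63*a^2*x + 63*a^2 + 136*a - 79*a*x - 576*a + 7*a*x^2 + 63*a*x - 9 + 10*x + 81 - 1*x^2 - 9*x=56*a^3 + a^2*(63*x - 456) + a*(7*x^2 - 16*x - 440) - x^2 + x + 72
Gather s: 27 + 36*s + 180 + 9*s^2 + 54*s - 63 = 9*s^2 + 90*s + 144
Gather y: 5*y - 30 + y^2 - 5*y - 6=y^2 - 36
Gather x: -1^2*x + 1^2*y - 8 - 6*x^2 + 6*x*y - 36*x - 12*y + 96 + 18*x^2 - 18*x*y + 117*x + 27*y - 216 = 12*x^2 + x*(80 - 12*y) + 16*y - 128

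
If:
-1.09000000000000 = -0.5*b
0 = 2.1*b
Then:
No Solution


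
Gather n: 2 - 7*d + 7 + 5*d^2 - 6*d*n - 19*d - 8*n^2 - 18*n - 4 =5*d^2 - 26*d - 8*n^2 + n*(-6*d - 18) + 5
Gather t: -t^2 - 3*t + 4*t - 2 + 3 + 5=-t^2 + t + 6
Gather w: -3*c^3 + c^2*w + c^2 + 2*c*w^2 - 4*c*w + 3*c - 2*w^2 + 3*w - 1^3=-3*c^3 + c^2 + 3*c + w^2*(2*c - 2) + w*(c^2 - 4*c + 3) - 1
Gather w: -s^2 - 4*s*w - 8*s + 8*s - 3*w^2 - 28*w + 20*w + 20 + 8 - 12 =-s^2 - 3*w^2 + w*(-4*s - 8) + 16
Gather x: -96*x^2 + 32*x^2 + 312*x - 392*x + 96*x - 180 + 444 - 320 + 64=-64*x^2 + 16*x + 8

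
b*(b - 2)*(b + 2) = b^3 - 4*b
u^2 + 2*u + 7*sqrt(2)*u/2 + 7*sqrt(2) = (u + 2)*(u + 7*sqrt(2)/2)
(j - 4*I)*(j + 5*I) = j^2 + I*j + 20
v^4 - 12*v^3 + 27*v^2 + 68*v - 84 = (v - 7)*(v - 6)*(v - 1)*(v + 2)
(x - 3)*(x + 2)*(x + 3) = x^3 + 2*x^2 - 9*x - 18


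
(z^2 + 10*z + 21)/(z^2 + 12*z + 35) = (z + 3)/(z + 5)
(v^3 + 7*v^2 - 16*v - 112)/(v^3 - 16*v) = (v + 7)/v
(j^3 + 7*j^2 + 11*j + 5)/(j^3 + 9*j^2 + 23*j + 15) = (j + 1)/(j + 3)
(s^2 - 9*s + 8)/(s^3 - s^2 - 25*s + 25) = (s - 8)/(s^2 - 25)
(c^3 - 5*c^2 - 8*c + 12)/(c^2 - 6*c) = c + 1 - 2/c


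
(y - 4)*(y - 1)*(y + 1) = y^3 - 4*y^2 - y + 4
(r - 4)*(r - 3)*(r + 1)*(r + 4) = r^4 - 2*r^3 - 19*r^2 + 32*r + 48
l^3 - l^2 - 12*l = l*(l - 4)*(l + 3)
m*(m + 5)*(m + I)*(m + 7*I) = m^4 + 5*m^3 + 8*I*m^3 - 7*m^2 + 40*I*m^2 - 35*m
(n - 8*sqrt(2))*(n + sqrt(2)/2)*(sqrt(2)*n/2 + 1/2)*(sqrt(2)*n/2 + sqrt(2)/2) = n^4/2 - 7*sqrt(2)*n^3/2 + n^3/2 - 31*n^2/4 - 7*sqrt(2)*n^2/2 - 31*n/4 - 2*sqrt(2)*n - 2*sqrt(2)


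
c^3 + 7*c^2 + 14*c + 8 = (c + 1)*(c + 2)*(c + 4)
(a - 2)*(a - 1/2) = a^2 - 5*a/2 + 1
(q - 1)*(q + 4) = q^2 + 3*q - 4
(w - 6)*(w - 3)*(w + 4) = w^3 - 5*w^2 - 18*w + 72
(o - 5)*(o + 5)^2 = o^3 + 5*o^2 - 25*o - 125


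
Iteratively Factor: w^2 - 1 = (w - 1)*(w + 1)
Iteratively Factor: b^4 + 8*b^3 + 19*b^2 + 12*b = (b + 1)*(b^3 + 7*b^2 + 12*b) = (b + 1)*(b + 3)*(b^2 + 4*b) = b*(b + 1)*(b + 3)*(b + 4)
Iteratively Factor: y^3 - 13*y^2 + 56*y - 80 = (y - 5)*(y^2 - 8*y + 16) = (y - 5)*(y - 4)*(y - 4)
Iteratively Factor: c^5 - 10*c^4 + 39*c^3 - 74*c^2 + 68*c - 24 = (c - 3)*(c^4 - 7*c^3 + 18*c^2 - 20*c + 8) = (c - 3)*(c - 2)*(c^3 - 5*c^2 + 8*c - 4) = (c - 3)*(c - 2)^2*(c^2 - 3*c + 2) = (c - 3)*(c - 2)^2*(c - 1)*(c - 2)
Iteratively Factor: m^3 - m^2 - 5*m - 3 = (m + 1)*(m^2 - 2*m - 3) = (m - 3)*(m + 1)*(m + 1)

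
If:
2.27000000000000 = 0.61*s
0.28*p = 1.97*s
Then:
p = 26.18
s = 3.72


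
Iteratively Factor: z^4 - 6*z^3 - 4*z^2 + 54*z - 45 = (z - 3)*(z^3 - 3*z^2 - 13*z + 15) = (z - 3)*(z - 1)*(z^2 - 2*z - 15) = (z - 5)*(z - 3)*(z - 1)*(z + 3)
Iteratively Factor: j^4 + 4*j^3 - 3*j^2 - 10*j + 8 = (j - 1)*(j^3 + 5*j^2 + 2*j - 8) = (j - 1)^2*(j^2 + 6*j + 8) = (j - 1)^2*(j + 2)*(j + 4)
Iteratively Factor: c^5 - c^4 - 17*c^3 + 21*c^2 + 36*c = (c - 3)*(c^4 + 2*c^3 - 11*c^2 - 12*c) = (c - 3)^2*(c^3 + 5*c^2 + 4*c) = (c - 3)^2*(c + 4)*(c^2 + c) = (c - 3)^2*(c + 1)*(c + 4)*(c)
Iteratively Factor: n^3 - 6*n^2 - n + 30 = (n - 5)*(n^2 - n - 6) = (n - 5)*(n + 2)*(n - 3)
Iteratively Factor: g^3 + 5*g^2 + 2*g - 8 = (g + 4)*(g^2 + g - 2) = (g - 1)*(g + 4)*(g + 2)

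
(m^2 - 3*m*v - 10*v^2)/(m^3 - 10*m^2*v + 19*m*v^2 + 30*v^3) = (-m - 2*v)/(-m^2 + 5*m*v + 6*v^2)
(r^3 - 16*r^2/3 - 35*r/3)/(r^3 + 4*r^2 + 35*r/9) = 3*(r - 7)/(3*r + 7)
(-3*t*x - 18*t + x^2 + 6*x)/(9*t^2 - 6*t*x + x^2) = (x + 6)/(-3*t + x)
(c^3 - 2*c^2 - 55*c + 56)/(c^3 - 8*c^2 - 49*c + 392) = (c - 1)/(c - 7)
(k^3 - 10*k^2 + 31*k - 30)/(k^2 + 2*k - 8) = (k^2 - 8*k + 15)/(k + 4)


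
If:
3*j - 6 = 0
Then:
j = 2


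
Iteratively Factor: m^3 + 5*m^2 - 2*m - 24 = (m + 4)*(m^2 + m - 6) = (m - 2)*(m + 4)*(m + 3)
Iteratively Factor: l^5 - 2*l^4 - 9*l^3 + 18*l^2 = (l)*(l^4 - 2*l^3 - 9*l^2 + 18*l) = l*(l + 3)*(l^3 - 5*l^2 + 6*l) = l*(l - 2)*(l + 3)*(l^2 - 3*l) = l^2*(l - 2)*(l + 3)*(l - 3)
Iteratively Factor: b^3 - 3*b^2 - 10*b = (b + 2)*(b^2 - 5*b) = (b - 5)*(b + 2)*(b)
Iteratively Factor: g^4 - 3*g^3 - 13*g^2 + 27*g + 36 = (g + 1)*(g^3 - 4*g^2 - 9*g + 36) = (g + 1)*(g + 3)*(g^2 - 7*g + 12) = (g - 3)*(g + 1)*(g + 3)*(g - 4)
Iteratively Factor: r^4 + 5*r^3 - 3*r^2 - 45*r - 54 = (r - 3)*(r^3 + 8*r^2 + 21*r + 18) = (r - 3)*(r + 2)*(r^2 + 6*r + 9) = (r - 3)*(r + 2)*(r + 3)*(r + 3)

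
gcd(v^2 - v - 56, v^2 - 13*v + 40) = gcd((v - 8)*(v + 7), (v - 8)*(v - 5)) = v - 8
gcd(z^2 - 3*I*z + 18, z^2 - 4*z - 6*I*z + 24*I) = z - 6*I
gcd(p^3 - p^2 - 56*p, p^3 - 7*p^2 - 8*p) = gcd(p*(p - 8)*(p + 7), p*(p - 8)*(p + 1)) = p^2 - 8*p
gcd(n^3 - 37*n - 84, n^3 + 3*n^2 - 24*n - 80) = n + 4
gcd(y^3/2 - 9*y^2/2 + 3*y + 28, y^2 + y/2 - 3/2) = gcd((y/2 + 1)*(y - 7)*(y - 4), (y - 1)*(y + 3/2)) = 1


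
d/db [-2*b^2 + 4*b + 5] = 4 - 4*b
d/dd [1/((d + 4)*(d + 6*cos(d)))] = (-d + (d + 4)*(6*sin(d) - 1) - 6*cos(d))/((d + 4)^2*(d + 6*cos(d))^2)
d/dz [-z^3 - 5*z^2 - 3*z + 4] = -3*z^2 - 10*z - 3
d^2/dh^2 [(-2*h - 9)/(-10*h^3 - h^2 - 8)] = 2*(4*h^2*(2*h + 9)*(15*h + 1)^2 - (60*h^2 + 4*h + (2*h + 9)*(30*h + 1))*(10*h^3 + h^2 + 8))/(10*h^3 + h^2 + 8)^3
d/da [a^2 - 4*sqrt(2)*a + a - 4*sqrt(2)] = 2*a - 4*sqrt(2) + 1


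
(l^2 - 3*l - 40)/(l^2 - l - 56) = (l + 5)/(l + 7)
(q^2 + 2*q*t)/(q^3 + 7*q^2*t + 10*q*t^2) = 1/(q + 5*t)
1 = 1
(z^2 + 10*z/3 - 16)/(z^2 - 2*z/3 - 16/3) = (z + 6)/(z + 2)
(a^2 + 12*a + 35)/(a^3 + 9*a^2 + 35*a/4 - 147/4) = 4*(a + 5)/(4*a^2 + 8*a - 21)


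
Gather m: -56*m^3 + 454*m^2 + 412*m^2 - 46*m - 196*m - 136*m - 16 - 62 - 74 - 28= -56*m^3 + 866*m^2 - 378*m - 180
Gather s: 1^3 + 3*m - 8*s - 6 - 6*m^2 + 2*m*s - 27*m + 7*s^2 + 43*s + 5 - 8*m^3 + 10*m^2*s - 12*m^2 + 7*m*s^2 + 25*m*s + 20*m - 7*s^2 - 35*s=-8*m^3 - 18*m^2 + 7*m*s^2 - 4*m + s*(10*m^2 + 27*m)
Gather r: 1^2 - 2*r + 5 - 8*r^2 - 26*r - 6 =-8*r^2 - 28*r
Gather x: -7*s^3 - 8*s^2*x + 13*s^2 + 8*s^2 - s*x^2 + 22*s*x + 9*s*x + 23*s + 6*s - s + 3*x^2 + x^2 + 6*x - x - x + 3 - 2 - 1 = -7*s^3 + 21*s^2 + 28*s + x^2*(4 - s) + x*(-8*s^2 + 31*s + 4)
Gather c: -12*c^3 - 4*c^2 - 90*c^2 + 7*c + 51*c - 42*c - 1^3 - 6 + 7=-12*c^3 - 94*c^2 + 16*c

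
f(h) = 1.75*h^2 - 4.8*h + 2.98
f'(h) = 3.5*h - 4.8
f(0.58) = 0.78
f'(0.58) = -2.77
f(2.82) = 3.36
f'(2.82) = 5.07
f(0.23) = 1.97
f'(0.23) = -4.00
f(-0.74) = 7.49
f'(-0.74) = -7.39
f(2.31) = 1.23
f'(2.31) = 3.28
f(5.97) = 36.70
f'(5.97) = 16.10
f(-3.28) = 37.55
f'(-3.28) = -16.28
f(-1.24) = 11.62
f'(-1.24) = -9.14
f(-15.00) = 468.73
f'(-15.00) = -57.30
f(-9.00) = 187.93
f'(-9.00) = -36.30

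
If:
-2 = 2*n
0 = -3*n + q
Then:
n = -1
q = -3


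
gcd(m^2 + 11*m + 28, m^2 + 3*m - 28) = m + 7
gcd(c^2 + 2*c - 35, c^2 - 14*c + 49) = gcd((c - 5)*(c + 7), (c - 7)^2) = 1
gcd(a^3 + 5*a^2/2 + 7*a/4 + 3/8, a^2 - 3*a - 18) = 1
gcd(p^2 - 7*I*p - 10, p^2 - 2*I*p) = p - 2*I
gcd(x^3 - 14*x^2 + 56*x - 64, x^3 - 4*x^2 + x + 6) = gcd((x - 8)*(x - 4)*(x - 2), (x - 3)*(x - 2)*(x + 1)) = x - 2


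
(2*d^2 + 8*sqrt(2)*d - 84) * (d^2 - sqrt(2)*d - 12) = 2*d^4 + 6*sqrt(2)*d^3 - 124*d^2 - 12*sqrt(2)*d + 1008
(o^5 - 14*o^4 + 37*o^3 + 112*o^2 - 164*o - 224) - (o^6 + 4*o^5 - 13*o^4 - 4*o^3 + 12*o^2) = -o^6 - 3*o^5 - o^4 + 41*o^3 + 100*o^2 - 164*o - 224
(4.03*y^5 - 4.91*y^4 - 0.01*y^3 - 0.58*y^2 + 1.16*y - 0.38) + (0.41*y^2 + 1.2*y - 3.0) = 4.03*y^5 - 4.91*y^4 - 0.01*y^3 - 0.17*y^2 + 2.36*y - 3.38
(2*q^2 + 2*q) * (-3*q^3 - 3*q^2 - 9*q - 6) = -6*q^5 - 12*q^4 - 24*q^3 - 30*q^2 - 12*q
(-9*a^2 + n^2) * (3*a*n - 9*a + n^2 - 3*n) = -27*a^3*n + 81*a^3 - 9*a^2*n^2 + 27*a^2*n + 3*a*n^3 - 9*a*n^2 + n^4 - 3*n^3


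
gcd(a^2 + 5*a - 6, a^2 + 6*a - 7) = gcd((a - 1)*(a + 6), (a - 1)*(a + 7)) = a - 1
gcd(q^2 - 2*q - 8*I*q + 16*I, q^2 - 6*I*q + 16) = q - 8*I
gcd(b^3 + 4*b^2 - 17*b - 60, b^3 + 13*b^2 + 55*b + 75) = b^2 + 8*b + 15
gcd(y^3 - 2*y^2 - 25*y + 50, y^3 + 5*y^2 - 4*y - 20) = y^2 + 3*y - 10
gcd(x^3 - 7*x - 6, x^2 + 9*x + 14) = x + 2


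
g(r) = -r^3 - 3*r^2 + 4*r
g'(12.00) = -500.00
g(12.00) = -2112.00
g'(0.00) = 4.00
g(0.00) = 0.00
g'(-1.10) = 6.97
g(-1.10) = -6.70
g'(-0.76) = 6.83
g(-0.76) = -4.33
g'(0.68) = -1.47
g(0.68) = 1.02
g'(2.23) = -24.30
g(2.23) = -17.09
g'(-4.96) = -40.04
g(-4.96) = 28.38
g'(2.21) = -23.91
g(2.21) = -16.61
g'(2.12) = -22.20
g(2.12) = -14.53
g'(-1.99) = 4.06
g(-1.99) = -11.96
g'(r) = -3*r^2 - 6*r + 4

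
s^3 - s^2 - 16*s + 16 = (s - 4)*(s - 1)*(s + 4)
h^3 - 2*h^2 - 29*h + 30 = (h - 6)*(h - 1)*(h + 5)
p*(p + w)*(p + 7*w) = p^3 + 8*p^2*w + 7*p*w^2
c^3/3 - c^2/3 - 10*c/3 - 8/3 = (c/3 + 1/3)*(c - 4)*(c + 2)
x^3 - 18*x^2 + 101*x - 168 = (x - 8)*(x - 7)*(x - 3)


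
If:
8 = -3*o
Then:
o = -8/3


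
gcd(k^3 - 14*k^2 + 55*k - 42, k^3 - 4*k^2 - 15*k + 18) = k^2 - 7*k + 6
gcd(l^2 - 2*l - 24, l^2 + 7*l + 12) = l + 4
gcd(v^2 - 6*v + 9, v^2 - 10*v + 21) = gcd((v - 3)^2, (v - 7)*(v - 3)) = v - 3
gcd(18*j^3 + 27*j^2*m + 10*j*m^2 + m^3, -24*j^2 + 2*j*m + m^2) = 6*j + m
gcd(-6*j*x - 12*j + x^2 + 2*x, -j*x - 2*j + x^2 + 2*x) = x + 2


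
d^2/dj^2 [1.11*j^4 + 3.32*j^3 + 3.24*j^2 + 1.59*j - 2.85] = 13.32*j^2 + 19.92*j + 6.48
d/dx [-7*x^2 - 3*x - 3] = -14*x - 3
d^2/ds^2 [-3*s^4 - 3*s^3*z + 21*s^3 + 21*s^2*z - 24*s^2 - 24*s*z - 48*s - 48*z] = -36*s^2 - 18*s*z + 126*s + 42*z - 48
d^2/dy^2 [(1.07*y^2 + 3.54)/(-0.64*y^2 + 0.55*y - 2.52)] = (4.44089209850063e-16*y^4 - 0.75328*y^3 + 1.654272*y^2 + 7.47648*y - 4.312932)/(0.262144*y^6 - 0.67584*y^5 + 3.677376*y^4 - 5.488615*y^3 + 14.479668*y^2 - 10.47816*y + 16.003008)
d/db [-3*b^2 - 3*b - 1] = -6*b - 3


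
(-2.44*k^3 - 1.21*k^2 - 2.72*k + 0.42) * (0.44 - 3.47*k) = 8.4668*k^4 + 3.1251*k^3 + 8.906*k^2 - 2.6542*k + 0.1848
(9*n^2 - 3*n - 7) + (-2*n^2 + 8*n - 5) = 7*n^2 + 5*n - 12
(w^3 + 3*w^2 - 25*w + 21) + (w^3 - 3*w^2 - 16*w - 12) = 2*w^3 - 41*w + 9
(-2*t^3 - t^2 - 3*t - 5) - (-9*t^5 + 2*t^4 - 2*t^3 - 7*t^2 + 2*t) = 9*t^5 - 2*t^4 + 6*t^2 - 5*t - 5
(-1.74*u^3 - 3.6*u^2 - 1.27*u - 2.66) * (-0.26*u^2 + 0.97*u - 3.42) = 0.4524*u^5 - 0.7518*u^4 + 2.789*u^3 + 11.7717*u^2 + 1.7632*u + 9.0972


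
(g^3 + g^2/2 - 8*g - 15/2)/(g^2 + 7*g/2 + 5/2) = g - 3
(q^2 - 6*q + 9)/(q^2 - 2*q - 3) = (q - 3)/(q + 1)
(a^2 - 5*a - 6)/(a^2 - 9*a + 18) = (a + 1)/(a - 3)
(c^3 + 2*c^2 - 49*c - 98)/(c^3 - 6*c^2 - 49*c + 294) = (c + 2)/(c - 6)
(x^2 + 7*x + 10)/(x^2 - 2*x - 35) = (x + 2)/(x - 7)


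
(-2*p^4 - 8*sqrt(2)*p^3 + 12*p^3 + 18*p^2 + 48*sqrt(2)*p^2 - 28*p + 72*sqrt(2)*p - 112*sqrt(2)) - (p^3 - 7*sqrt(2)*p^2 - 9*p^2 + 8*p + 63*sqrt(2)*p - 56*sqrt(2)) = -2*p^4 - 8*sqrt(2)*p^3 + 11*p^3 + 27*p^2 + 55*sqrt(2)*p^2 - 36*p + 9*sqrt(2)*p - 56*sqrt(2)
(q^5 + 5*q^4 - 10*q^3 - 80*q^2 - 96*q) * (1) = q^5 + 5*q^4 - 10*q^3 - 80*q^2 - 96*q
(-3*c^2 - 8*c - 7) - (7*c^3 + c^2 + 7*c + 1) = -7*c^3 - 4*c^2 - 15*c - 8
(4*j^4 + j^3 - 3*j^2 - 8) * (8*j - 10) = 32*j^5 - 32*j^4 - 34*j^3 + 30*j^2 - 64*j + 80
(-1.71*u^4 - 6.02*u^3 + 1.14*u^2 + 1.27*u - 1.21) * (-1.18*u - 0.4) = 2.0178*u^5 + 7.7876*u^4 + 1.0628*u^3 - 1.9546*u^2 + 0.9198*u + 0.484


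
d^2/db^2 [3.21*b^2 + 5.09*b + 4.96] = 6.42000000000000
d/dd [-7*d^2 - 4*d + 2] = -14*d - 4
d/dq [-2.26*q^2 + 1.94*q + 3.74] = 1.94 - 4.52*q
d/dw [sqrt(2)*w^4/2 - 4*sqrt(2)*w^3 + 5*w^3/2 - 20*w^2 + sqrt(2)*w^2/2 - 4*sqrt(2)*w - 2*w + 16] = 2*sqrt(2)*w^3 - 12*sqrt(2)*w^2 + 15*w^2/2 - 40*w + sqrt(2)*w - 4*sqrt(2) - 2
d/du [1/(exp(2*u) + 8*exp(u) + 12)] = 2*(-exp(u) - 4)*exp(u)/(exp(2*u) + 8*exp(u) + 12)^2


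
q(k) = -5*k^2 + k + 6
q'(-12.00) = 121.00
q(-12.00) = -726.00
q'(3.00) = -29.00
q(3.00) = -36.00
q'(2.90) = -28.00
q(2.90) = -33.15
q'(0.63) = -5.30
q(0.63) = 4.65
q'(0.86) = -7.60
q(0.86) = 3.16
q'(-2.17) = 22.70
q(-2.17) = -19.71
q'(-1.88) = 19.80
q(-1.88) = -13.55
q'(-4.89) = 49.90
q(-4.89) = -118.45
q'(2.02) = -19.20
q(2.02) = -12.38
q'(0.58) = -4.80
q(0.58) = 4.90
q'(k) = 1 - 10*k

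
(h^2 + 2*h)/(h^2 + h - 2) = h/(h - 1)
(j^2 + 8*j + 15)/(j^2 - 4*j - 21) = (j + 5)/(j - 7)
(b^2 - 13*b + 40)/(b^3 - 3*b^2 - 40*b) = (b - 5)/(b*(b + 5))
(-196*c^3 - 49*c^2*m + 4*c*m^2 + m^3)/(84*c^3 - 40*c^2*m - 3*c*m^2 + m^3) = (-28*c^2 - 11*c*m - m^2)/(12*c^2 - 4*c*m - m^2)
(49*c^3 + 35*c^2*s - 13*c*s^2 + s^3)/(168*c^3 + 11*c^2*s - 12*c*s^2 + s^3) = (-7*c^2 - 6*c*s + s^2)/(-24*c^2 - 5*c*s + s^2)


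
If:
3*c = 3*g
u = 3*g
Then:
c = u/3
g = u/3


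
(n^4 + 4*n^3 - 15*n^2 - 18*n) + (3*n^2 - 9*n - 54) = n^4 + 4*n^3 - 12*n^2 - 27*n - 54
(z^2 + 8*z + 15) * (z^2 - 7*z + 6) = z^4 + z^3 - 35*z^2 - 57*z + 90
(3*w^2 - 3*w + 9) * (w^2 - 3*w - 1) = 3*w^4 - 12*w^3 + 15*w^2 - 24*w - 9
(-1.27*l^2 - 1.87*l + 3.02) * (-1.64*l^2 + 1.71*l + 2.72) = 2.0828*l^4 + 0.8951*l^3 - 11.6049*l^2 + 0.0777999999999999*l + 8.2144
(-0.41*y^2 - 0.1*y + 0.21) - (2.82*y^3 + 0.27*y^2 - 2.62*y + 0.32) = -2.82*y^3 - 0.68*y^2 + 2.52*y - 0.11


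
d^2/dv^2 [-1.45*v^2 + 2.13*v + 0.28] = -2.90000000000000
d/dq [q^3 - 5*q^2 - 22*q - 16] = 3*q^2 - 10*q - 22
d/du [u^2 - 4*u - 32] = 2*u - 4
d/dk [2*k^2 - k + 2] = 4*k - 1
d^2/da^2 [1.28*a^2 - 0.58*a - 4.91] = 2.56000000000000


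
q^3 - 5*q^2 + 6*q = q*(q - 3)*(q - 2)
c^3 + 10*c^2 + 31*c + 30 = (c + 2)*(c + 3)*(c + 5)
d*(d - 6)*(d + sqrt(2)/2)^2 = d^4 - 6*d^3 + sqrt(2)*d^3 - 6*sqrt(2)*d^2 + d^2/2 - 3*d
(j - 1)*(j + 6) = j^2 + 5*j - 6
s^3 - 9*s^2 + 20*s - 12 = (s - 6)*(s - 2)*(s - 1)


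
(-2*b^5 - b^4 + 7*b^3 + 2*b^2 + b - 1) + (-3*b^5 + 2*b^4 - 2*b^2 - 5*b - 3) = -5*b^5 + b^4 + 7*b^3 - 4*b - 4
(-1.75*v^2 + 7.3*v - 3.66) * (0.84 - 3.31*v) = 5.7925*v^3 - 25.633*v^2 + 18.2466*v - 3.0744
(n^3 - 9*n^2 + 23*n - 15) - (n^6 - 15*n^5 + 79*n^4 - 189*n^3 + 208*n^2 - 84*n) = -n^6 + 15*n^5 - 79*n^4 + 190*n^3 - 217*n^2 + 107*n - 15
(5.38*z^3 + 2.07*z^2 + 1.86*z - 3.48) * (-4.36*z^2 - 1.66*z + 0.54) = -23.4568*z^5 - 17.956*z^4 - 8.6406*z^3 + 13.203*z^2 + 6.7812*z - 1.8792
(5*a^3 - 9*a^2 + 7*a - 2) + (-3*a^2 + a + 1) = 5*a^3 - 12*a^2 + 8*a - 1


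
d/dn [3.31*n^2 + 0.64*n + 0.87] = 6.62*n + 0.64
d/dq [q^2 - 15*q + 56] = 2*q - 15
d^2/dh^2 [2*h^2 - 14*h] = 4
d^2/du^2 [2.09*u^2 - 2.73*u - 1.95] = 4.18000000000000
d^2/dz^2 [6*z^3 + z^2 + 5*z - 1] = 36*z + 2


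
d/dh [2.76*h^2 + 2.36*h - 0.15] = 5.52*h + 2.36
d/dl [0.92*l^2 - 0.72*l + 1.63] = 1.84*l - 0.72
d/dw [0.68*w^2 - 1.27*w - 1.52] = 1.36*w - 1.27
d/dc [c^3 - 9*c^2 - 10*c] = 3*c^2 - 18*c - 10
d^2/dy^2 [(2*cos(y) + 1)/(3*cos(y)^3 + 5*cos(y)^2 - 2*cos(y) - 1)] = 64*(-762*(1 - cos(y)^2)^2 + 288*sin(y)^6 - 72*cos(y)^7 + 117*cos(y)^6 - 155*cos(y)^5 + 307*cos(y)^3 - 494*cos(y)^2 + 18*cos(y) + 484)/(20*cos(y)^2 + cos(y) + 3*cos(3*y) - 4)^3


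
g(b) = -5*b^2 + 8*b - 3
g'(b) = 8 - 10*b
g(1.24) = -0.77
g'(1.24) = -4.40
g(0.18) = -1.72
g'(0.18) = 6.20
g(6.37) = -154.92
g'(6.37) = -55.70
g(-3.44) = -89.69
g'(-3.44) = 42.40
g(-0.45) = -7.61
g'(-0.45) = 12.50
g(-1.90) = -36.25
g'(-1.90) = 27.00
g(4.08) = -53.59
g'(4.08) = -32.80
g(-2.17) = -43.90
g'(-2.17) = 29.70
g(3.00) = -24.00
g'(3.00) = -22.00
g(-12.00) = -819.00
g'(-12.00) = 128.00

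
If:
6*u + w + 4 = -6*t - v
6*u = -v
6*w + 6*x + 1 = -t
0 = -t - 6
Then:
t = -6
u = -v/6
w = 32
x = -187/6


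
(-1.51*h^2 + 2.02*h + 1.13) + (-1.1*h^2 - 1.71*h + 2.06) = -2.61*h^2 + 0.31*h + 3.19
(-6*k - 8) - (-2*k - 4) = -4*k - 4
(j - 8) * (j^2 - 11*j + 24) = j^3 - 19*j^2 + 112*j - 192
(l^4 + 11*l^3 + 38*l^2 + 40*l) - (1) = l^4 + 11*l^3 + 38*l^2 + 40*l - 1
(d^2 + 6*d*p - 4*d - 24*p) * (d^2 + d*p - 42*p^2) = d^4 + 7*d^3*p - 4*d^3 - 36*d^2*p^2 - 28*d^2*p - 252*d*p^3 + 144*d*p^2 + 1008*p^3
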